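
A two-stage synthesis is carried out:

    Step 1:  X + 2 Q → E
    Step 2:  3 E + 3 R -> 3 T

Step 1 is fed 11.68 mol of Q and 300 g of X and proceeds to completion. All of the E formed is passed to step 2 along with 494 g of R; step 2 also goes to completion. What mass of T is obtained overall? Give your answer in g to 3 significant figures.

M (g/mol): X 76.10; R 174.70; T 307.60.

870 g

Step 1:
n(Q) = 11.68 mol
n(X) = 300.0 / 76.10 = 3.942 mol
n/ν for Q = 11.68/2 = 5.840
n/ν for X = 3.942/1 = 3.942
Smallest n/ν is X → limiting reagent.
n(E) produced = (1/1) × 3.942 = 3.942 mol
Step 2:
n(E) available = 3.942 mol
n(R) = 494.0 / 174.70 = 2.828 mol
n/ν for E = 3.942/3 = 1.314
n/ν for R = 2.828/3 = 0.9427
Smallest n/ν is R → limiting reagent.
n(T) = (3/3) × 2.828 = 2.828 mol
mass = 2.828 × 307.60 = 869.9 g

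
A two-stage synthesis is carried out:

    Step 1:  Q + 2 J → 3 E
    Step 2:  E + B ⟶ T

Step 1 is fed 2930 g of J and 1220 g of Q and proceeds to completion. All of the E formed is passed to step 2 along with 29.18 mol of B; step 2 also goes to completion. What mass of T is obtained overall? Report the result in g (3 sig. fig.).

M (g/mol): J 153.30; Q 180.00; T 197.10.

Step 1:
n(J) = 2930 / 153.30 = 19.11 mol
n(Q) = 1220 / 180.00 = 6.778 mol
n/ν → J: 9.555, Q: 6.778; Q is limiting.
n(E) produced = (3/1) × 6.778 = 20.33 mol
Step 2:
n(E) available = 20.33 mol
n(B) = 29.18 mol
n/ν → E: 20.33, B: 29.18; E is limiting.
n(T) = (1/1) × 20.33 = 20.33 mol
mass = 20.33 × 197.10 = 4007 g

4010 g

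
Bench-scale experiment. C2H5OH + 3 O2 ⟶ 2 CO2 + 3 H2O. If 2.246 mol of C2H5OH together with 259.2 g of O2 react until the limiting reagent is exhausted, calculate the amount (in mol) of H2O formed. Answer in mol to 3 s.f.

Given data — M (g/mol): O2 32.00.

6.74 mol

n(C2H5OH) = 2.246 mol
n(O2) = 259.2 / 32.00 = 8.100 mol
n/ν for C2H5OH = 2.246/1 = 2.246
n/ν for O2 = 8.100/3 = 2.700
Smallest n/ν is C2H5OH → limiting reagent.
n(H2O) = (3/1) × 2.246 = 6.738 mol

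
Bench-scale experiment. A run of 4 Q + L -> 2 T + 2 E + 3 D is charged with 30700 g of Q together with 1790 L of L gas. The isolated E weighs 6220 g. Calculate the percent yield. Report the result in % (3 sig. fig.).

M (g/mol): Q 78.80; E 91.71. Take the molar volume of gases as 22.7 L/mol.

43.0 %

n(Q) = 30700 / 78.80 = 389.6 mol
n(L) = 1790 / 22.7 = 78.85 mol
n/ν for Q = 389.6/4 = 97.40
n/ν for L = 78.85/1 = 78.85
Smallest n/ν is L → limiting reagent.
theoretical n(E) = (2/1) × 78.85 = 157.7 mol → 14460 g
% yield = 6220 / 14460 × 100 = 43.02 %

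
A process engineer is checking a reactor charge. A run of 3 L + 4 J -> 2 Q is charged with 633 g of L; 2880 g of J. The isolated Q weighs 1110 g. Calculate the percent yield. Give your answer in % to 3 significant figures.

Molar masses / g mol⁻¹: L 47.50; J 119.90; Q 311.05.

40.2 %

n(L) = 633.0 / 47.50 = 13.33 mol
n(J) = 2880 / 119.90 = 24.02 mol
n/ν → L: 4.443, J: 6.005; L is limiting.
theoretical n(Q) = (2/3) × 13.33 = 8.887 mol → 2764 g
% yield = 1110 / 2764 × 100 = 40.16 %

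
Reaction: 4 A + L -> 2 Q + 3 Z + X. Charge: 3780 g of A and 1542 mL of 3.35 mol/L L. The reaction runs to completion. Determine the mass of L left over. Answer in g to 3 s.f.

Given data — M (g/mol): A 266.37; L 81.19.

n(A) = 3780 / 266.37 = 14.19 mol
n(L) = 3.35 × 1542/1000 = 5.166 mol
n/ν → A: 3.548, L: 5.166; A is limiting.
L consumed = (1/4) × 14.19 = 3.548 mol
L remaining = 5.166 − 3.548 = 1.618 mol
mass = 1.618 × 81.19 = 131.4 g

131 g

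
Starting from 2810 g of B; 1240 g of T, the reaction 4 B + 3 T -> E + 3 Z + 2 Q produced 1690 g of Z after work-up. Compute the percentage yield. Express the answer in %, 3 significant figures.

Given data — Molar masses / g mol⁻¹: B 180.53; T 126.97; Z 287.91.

n(B) = 2810 / 180.53 = 15.57 mol
n(T) = 1240 / 126.97 = 9.766 mol
n/ν → B: 3.893, T: 3.255; T is limiting.
theoretical n(Z) = (3/3) × 9.766 = 9.766 mol → 2812 g
% yield = 1690 / 2812 × 100 = 60.10 %

60.1 %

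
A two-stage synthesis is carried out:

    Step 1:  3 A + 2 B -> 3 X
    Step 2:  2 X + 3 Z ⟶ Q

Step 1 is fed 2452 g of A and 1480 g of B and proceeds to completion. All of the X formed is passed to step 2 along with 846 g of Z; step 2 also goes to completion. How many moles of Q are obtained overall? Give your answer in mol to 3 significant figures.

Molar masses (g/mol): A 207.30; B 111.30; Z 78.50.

Step 1:
n(A) = 2452 / 207.30 = 11.83 mol
n(B) = 1480 / 111.30 = 13.30 mol
n/ν → A: 3.943, B: 6.650; A is limiting.
n(X) produced = (3/3) × 11.83 = 11.83 mol
Step 2:
n(X) available = 11.83 mol
n(Z) = 846.0 / 78.50 = 10.78 mol
n/ν → X: 5.915, Z: 3.593; Z is limiting.
n(Q) = (1/3) × 10.78 = 3.593 mol

3.59 mol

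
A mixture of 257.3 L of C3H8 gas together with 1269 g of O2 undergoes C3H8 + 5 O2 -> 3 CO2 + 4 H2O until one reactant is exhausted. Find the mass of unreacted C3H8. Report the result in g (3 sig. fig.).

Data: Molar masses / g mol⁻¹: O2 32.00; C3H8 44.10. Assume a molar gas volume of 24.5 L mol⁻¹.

n(C3H8) = 257.3 / 24.5 = 10.50 mol
n(O2) = 1269 / 32.00 = 39.66 mol
n/ν → C3H8: 10.50, O2: 7.932; O2 is limiting.
C3H8 consumed = (1/5) × 39.66 = 7.932 mol
C3H8 remaining = 10.50 − 7.932 = 2.568 mol
mass = 2.568 × 44.10 = 113.2 g

113 g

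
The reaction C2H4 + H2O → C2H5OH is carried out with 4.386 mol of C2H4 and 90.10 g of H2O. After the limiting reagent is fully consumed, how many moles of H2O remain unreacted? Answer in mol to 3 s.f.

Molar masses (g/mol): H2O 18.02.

0.614 mol

n(C2H4) = 4.386 mol
n(H2O) = 90.10 / 18.02 = 5.000 mol
n/ν for C2H4 = 4.386/1 = 4.386
n/ν for H2O = 5.000/1 = 5.000
Smallest n/ν is C2H4 → limiting reagent.
H2O consumed = (1/1) × 4.386 = 4.386 mol
H2O remaining = 5.000 − 4.386 = 0.6140 mol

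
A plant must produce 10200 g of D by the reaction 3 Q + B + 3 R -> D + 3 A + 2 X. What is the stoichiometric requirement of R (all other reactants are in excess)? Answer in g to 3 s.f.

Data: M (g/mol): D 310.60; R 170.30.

16800 g

n(D) = 10200 / 310.60 = 32.84 mol
n(R) = (3/1) × 32.84 = 98.52 mol
mass = 98.52 × 170.30 = 16780 g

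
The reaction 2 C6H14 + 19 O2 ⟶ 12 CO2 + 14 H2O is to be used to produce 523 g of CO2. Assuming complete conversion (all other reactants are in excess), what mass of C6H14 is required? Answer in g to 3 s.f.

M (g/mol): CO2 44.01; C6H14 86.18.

n(CO2) = 523 / 44.01 = 11.88 mol
n(C6H14) = (2/12) × 11.88 = 1.980 mol
mass = 1.980 × 86.18 = 170.6 g

171 g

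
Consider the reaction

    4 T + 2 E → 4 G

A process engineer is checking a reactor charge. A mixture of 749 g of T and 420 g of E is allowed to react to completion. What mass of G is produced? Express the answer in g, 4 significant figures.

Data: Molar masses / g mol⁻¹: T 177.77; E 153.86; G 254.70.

n(T) = 749.0 / 177.77 = 4.213 mol
n(E) = 420.0 / 153.86 = 2.730 mol
n/ν for T = 4.213/4 = 1.053
n/ν for E = 2.730/2 = 1.365
Smallest n/ν is T → limiting reagent.
n(G) = (4/4) × 4.213 = 4.213 mol
mass = 4.213 × 254.70 = 1073 g

1073 g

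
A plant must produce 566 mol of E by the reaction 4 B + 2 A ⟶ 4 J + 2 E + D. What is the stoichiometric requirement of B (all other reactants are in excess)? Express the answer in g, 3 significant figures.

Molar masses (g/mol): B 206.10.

233000 g

n(E) = 566.0 mol
n(B) = (4/2) × 566.0 = 1132 mol
mass = 1132 × 206.10 = 233300 g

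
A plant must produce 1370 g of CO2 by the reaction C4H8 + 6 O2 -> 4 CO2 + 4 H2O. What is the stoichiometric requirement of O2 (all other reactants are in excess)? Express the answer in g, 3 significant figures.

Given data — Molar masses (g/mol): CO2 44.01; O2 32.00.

1490 g

n(CO2) = 1370 / 44.01 = 31.13 mol
n(O2) = (6/4) × 31.13 = 46.70 mol
mass = 46.70 × 32.00 = 1494 g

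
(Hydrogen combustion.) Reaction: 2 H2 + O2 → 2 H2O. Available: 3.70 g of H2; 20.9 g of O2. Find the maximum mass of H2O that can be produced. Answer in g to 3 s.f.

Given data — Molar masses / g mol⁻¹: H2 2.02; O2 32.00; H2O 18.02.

n(H2) = 3.700 / 2.02 = 1.832 mol
n(O2) = 20.90 / 32.00 = 0.6531 mol
n/ν → H2: 0.9160, O2: 0.6531; O2 is limiting.
n(H2O) = (2/1) × 0.6531 = 1.306 mol
mass = 1.306 × 18.02 = 23.53 g

23.5 g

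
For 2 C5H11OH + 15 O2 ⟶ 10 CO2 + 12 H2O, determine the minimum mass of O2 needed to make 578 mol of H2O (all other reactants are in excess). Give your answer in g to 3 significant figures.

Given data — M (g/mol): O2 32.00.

n(H2O) = 578.0 mol
n(O2) = (15/12) × 578.0 = 722.5 mol
mass = 722.5 × 32.00 = 23120 g

23100 g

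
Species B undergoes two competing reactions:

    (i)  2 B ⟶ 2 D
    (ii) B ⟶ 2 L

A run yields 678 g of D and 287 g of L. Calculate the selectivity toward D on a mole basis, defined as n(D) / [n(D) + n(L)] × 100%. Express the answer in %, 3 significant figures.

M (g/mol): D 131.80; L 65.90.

n(D) = 678 / 131.80 = 5.144 mol
n(L) = 287 / 65.90 = 4.355 mol
selectivity = 5.144/(5.144+4.355) × 100 = 54.15 %

54.2 %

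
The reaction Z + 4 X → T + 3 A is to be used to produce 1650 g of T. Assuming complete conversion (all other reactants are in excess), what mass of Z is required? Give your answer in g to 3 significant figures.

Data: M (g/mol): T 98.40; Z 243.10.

n(T) = 1650 / 98.40 = 16.77 mol
n(Z) = (1/1) × 16.77 = 16.77 mol
mass = 16.77 × 243.10 = 4077 g

4080 g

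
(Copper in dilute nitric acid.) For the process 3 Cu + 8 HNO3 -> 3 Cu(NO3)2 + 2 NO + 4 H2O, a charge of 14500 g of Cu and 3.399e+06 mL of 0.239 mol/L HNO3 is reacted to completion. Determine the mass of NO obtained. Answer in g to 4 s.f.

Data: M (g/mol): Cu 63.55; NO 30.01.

n(Cu) = 14500 / 63.55 = 228.2 mol
n(HNO3) = 0.239 × 3.399e+06/1000 = 812.4 mol
n/ν for Cu = 228.2/3 = 76.07
n/ν for HNO3 = 812.4/8 = 101.6
Smallest n/ν is Cu → limiting reagent.
n(NO) = (2/3) × 228.2 = 152.1 mol
mass = 152.1 × 30.01 = 4565 g

4565 g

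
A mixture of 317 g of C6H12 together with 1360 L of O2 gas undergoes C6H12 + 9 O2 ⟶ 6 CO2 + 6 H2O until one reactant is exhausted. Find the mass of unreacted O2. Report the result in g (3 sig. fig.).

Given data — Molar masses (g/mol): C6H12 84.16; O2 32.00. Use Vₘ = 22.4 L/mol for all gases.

n(C6H12) = 317.0 / 84.16 = 3.767 mol
n(O2) = 1360 / 22.4 = 60.71 mol
n/ν for C6H12 = 3.767/1 = 3.767
n/ν for O2 = 60.71/9 = 6.746
Smallest n/ν is C6H12 → limiting reagent.
O2 consumed = (9/1) × 3.767 = 33.90 mol
O2 remaining = 60.71 − 33.90 = 26.81 mol
mass = 26.81 × 32.00 = 857.9 g

858 g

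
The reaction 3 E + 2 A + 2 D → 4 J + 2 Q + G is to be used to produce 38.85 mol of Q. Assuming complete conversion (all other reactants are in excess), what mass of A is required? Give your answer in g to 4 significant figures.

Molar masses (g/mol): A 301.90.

11730 g

n(Q) = 38.85 mol
n(A) = (2/2) × 38.85 = 38.85 mol
mass = 38.85 × 301.90 = 11730 g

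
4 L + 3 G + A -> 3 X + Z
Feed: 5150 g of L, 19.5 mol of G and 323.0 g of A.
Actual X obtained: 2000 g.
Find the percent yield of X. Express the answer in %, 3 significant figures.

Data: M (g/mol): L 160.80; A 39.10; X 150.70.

n(L) = 5150 / 160.80 = 32.03 mol
n(G) = 19.50 mol
n(A) = 323.0 / 39.10 = 8.261 mol
n/ν → L: 8.008, G: 6.500, A: 8.261; G is limiting.
theoretical n(X) = (3/3) × 19.50 = 19.50 mol → 2939 g
% yield = 2000 / 2939 × 100 = 68.05 %

68.1 %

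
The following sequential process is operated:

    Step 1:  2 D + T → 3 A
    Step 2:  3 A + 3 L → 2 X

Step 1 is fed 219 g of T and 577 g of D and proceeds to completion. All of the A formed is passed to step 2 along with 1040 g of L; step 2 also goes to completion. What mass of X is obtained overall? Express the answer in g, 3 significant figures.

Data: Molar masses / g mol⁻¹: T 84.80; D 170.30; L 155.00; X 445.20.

1510 g

Step 1:
n(T) = 219.0 / 84.80 = 2.583 mol
n(D) = 577.0 / 170.30 = 3.388 mol
n/ν for T = 2.583/1 = 2.583
n/ν for D = 3.388/2 = 1.694
Smallest n/ν is D → limiting reagent.
n(A) produced = (3/2) × 3.388 = 5.082 mol
Step 2:
n(A) available = 5.082 mol
n(L) = 1040 / 155.00 = 6.710 mol
n/ν for A = 5.082/3 = 1.694
n/ν for L = 6.710/3 = 2.237
Smallest n/ν is A → limiting reagent.
n(X) = (2/3) × 5.082 = 3.388 mol
mass = 3.388 × 445.20 = 1508 g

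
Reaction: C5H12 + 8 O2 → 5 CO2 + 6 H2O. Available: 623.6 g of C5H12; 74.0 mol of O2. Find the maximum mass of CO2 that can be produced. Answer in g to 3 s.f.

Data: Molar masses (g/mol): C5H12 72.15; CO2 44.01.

n(C5H12) = 623.6 / 72.15 = 8.643 mol
n(O2) = 74.00 mol
n/ν for C5H12 = 8.643/1 = 8.643
n/ν for O2 = 74.00/8 = 9.250
Smallest n/ν is C5H12 → limiting reagent.
n(CO2) = (5/1) × 8.643 = 43.22 mol
mass = 43.22 × 44.01 = 1902 g

1900 g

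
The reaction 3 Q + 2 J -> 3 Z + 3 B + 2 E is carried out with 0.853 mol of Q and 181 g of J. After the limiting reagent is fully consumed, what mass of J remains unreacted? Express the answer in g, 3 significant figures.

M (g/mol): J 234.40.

n(Q) = 0.8530 mol
n(J) = 181.0 / 234.40 = 0.7722 mol
n/ν for Q = 0.8530/3 = 0.2843
n/ν for J = 0.7722/2 = 0.3861
Smallest n/ν is Q → limiting reagent.
J consumed = (2/3) × 0.8530 = 0.5687 mol
J remaining = 0.7722 − 0.5687 = 0.2035 mol
mass = 0.2035 × 234.40 = 47.70 g

47.7 g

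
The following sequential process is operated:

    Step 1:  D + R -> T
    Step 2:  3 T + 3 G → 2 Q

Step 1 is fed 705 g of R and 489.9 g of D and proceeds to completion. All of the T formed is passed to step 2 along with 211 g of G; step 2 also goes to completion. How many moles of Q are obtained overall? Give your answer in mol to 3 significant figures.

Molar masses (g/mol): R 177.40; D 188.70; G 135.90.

Step 1:
n(R) = 705.0 / 177.40 = 3.974 mol
n(D) = 489.9 / 188.70 = 2.596 mol
n/ν for R = 3.974/1 = 3.974
n/ν for D = 2.596/1 = 2.596
Smallest n/ν is D → limiting reagent.
n(T) produced = (1/1) × 2.596 = 2.596 mol
Step 2:
n(T) available = 2.596 mol
n(G) = 211.0 / 135.90 = 1.553 mol
n/ν for T = 2.596/3 = 0.8653
n/ν for G = 1.553/3 = 0.5177
Smallest n/ν is G → limiting reagent.
n(Q) = (2/3) × 1.553 = 1.035 mol

1.04 mol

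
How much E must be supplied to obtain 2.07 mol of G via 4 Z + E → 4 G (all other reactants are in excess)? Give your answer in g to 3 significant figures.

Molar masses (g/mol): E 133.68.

69.2 g

n(G) = 2.070 mol
n(E) = (1/4) × 2.070 = 0.5175 mol
mass = 0.5175 × 133.68 = 69.18 g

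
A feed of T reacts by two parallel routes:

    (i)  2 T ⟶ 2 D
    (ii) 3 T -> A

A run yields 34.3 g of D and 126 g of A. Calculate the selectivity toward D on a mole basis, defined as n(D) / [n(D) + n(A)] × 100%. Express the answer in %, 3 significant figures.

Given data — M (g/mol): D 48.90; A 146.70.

n(D) = 34.3 / 48.90 = 0.7014 mol
n(A) = 126 / 146.70 = 0.8589 mol
selectivity = 0.7014/(0.7014+0.8589) × 100 = 44.95 %

45.0 %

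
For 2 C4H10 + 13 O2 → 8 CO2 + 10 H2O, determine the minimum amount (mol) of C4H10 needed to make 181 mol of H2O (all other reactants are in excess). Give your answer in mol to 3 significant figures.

n(H2O) = 181.0 mol
n(C4H10) = (2/10) × 181.0 = 36.20 mol

36.2 mol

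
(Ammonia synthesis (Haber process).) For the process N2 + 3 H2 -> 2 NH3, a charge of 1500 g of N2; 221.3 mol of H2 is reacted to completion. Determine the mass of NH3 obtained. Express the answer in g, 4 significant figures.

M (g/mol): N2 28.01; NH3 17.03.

n(N2) = 1500 / 28.01 = 53.55 mol
n(H2) = 221.3 mol
n/ν for N2 = 53.55/1 = 53.55
n/ν for H2 = 221.3/3 = 73.77
Smallest n/ν is N2 → limiting reagent.
n(NH3) = (2/1) × 53.55 = 107.1 mol
mass = 107.1 × 17.03 = 1824 g

1824 g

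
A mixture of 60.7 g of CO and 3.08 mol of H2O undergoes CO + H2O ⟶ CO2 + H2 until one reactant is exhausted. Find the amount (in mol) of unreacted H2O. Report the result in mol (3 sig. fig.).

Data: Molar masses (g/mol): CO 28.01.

n(CO) = 60.70 / 28.01 = 2.167 mol
n(H2O) = 3.080 mol
n/ν for CO = 2.167/1 = 2.167
n/ν for H2O = 3.080/1 = 3.080
Smallest n/ν is CO → limiting reagent.
H2O consumed = (1/1) × 2.167 = 2.167 mol
H2O remaining = 3.080 − 2.167 = 0.9130 mol

0.913 mol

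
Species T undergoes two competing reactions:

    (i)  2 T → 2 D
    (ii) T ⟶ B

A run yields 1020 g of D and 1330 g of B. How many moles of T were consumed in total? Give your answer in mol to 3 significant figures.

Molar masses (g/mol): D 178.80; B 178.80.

n(D) = 1020 / 178.80 = 5.705 mol
n(B) = 1330 / 178.80 = 7.438 mol
n(T) via (i) = (2/2)×5.705 = 5.705 mol
n(T) via (ii) = (1/1)×7.438 = 7.438 mol
total n(T) = 5.705 + 7.438 = 13.14 mol

13.1 mol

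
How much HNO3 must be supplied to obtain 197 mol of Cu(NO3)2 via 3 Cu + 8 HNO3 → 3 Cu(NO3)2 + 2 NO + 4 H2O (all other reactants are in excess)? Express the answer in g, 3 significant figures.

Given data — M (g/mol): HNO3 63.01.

n(Cu(NO3)2) = 197.0 mol
n(HNO3) = (8/3) × 197.0 = 525.3 mol
mass = 525.3 × 63.01 = 33100 g

33100 g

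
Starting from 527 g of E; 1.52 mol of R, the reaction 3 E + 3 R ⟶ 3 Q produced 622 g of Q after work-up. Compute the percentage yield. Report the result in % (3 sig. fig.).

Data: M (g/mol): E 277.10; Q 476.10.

n(E) = 527.0 / 277.10 = 1.902 mol
n(R) = 1.520 mol
n/ν for E = 1.902/3 = 0.6340
n/ν for R = 1.520/3 = 0.5067
Smallest n/ν is R → limiting reagent.
theoretical n(Q) = (3/3) × 1.520 = 1.520 mol → 723.7 g
% yield = 622 / 723.7 × 100 = 85.95 %

86.0 %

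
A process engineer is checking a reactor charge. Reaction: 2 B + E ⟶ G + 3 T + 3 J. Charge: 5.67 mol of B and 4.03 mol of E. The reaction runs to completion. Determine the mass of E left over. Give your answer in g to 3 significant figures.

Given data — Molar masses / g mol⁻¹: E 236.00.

n(B) = 5.670 mol
n(E) = 4.030 mol
n/ν → B: 2.835, E: 4.030; B is limiting.
E consumed = (1/2) × 5.670 = 2.835 mol
E remaining = 4.030 − 2.835 = 1.195 mol
mass = 1.195 × 236.00 = 282.0 g

282 g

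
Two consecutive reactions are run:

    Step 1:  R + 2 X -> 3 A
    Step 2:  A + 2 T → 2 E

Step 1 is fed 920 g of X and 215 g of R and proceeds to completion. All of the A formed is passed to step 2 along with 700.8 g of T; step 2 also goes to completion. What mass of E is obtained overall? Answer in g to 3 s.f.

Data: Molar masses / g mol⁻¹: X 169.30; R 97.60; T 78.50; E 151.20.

1350 g

Step 1:
n(X) = 920.0 / 169.30 = 5.434 mol
n(R) = 215.0 / 97.60 = 2.203 mol
n/ν → X: 2.717, R: 2.203; R is limiting.
n(A) produced = (3/1) × 2.203 = 6.609 mol
Step 2:
n(A) available = 6.609 mol
n(T) = 700.8 / 78.50 = 8.927 mol
n/ν → A: 6.609, T: 4.464; T is limiting.
n(E) = (2/2) × 8.927 = 8.927 mol
mass = 8.927 × 151.20 = 1350 g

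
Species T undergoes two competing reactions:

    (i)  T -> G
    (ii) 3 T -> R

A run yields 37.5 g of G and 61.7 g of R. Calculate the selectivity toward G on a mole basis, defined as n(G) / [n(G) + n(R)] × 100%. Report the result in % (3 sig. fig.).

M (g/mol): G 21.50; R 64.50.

n(G) = 37.5 / 21.50 = 1.744 mol
n(R) = 61.7 / 64.50 = 0.9566 mol
selectivity = 1.744/(1.744+0.9566) × 100 = 64.58 %

64.6 %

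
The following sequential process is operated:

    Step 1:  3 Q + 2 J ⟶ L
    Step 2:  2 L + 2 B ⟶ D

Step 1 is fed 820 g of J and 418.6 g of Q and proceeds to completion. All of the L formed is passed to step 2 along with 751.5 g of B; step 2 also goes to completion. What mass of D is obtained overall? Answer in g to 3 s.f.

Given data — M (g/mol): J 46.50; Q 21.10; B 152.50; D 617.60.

1520 g

Step 1:
n(J) = 820.0 / 46.50 = 17.63 mol
n(Q) = 418.6 / 21.10 = 19.84 mol
n/ν for J = 17.63/2 = 8.815
n/ν for Q = 19.84/3 = 6.613
Smallest n/ν is Q → limiting reagent.
n(L) produced = (1/3) × 19.84 = 6.613 mol
Step 2:
n(L) available = 6.613 mol
n(B) = 751.5 / 152.50 = 4.928 mol
n/ν for L = 6.613/2 = 3.307
n/ν for B = 4.928/2 = 2.464
Smallest n/ν is B → limiting reagent.
n(D) = (1/2) × 4.928 = 2.464 mol
mass = 2.464 × 617.60 = 1522 g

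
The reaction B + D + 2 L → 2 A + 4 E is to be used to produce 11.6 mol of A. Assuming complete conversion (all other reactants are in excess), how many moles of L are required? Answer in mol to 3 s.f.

n(A) = 11.60 mol
n(L) = (2/2) × 11.60 = 11.60 mol

11.6 mol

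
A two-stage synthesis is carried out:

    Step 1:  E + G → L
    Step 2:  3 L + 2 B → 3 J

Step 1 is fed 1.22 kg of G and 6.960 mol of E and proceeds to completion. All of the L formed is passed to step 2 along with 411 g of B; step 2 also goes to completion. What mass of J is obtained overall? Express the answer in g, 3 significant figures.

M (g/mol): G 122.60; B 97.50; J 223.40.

Step 1:
n(G) = 1.220×1000 / 122.60 = 9.951 mol
n(E) = 6.960 mol
n/ν for G = 9.951/1 = 9.951
n/ν for E = 6.960/1 = 6.960
Smallest n/ν is E → limiting reagent.
n(L) produced = (1/1) × 6.960 = 6.960 mol
Step 2:
n(L) available = 6.960 mol
n(B) = 411.0 / 97.50 = 4.215 mol
n/ν for L = 6.960/3 = 2.320
n/ν for B = 4.215/2 = 2.108
Smallest n/ν is B → limiting reagent.
n(J) = (3/2) × 4.215 = 6.323 mol
mass = 6.323 × 223.40 = 1413 g

1410 g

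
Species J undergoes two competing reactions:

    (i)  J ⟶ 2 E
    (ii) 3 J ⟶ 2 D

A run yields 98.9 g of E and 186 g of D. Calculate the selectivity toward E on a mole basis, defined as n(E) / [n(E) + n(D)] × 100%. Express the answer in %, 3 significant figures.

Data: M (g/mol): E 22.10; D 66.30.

61.5 %

n(E) = 98.9 / 22.10 = 4.475 mol
n(D) = 186 / 66.30 = 2.805 mol
selectivity = 4.475/(4.475+2.805) × 100 = 61.47 %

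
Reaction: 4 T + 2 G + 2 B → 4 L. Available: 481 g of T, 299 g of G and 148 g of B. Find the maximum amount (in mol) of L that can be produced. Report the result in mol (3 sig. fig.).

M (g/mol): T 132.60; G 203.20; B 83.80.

n(T) = 481.0 / 132.60 = 3.627 mol
n(G) = 299.0 / 203.20 = 1.471 mol
n(B) = 148.0 / 83.80 = 1.766 mol
n/ν → T: 0.9068, G: 0.7355, B: 0.8830; G is limiting.
n(L) = (4/2) × 1.471 = 2.942 mol

2.94 mol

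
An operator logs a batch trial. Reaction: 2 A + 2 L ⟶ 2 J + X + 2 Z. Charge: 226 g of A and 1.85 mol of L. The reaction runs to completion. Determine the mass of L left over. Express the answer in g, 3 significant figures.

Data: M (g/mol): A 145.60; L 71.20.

21.2 g

n(A) = 226.0 / 145.60 = 1.552 mol
n(L) = 1.850 mol
n/ν for A = 1.552/2 = 0.7760
n/ν for L = 1.850/2 = 0.9250
Smallest n/ν is A → limiting reagent.
L consumed = (2/2) × 1.552 = 1.552 mol
L remaining = 1.850 − 1.552 = 0.2980 mol
mass = 0.2980 × 71.20 = 21.22 g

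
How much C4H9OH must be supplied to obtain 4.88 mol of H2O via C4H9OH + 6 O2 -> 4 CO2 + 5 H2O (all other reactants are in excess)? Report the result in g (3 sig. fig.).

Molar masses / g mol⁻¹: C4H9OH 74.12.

72.3 g

n(H2O) = 4.880 mol
n(C4H9OH) = (1/5) × 4.880 = 0.9760 mol
mass = 0.9760 × 74.12 = 72.34 g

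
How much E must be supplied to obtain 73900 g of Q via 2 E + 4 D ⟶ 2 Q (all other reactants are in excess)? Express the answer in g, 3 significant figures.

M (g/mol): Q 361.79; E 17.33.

n(Q) = 73900 / 361.79 = 204.3 mol
n(E) = (2/2) × 204.3 = 204.3 mol
mass = 204.3 × 17.33 = 3541 g

3540 g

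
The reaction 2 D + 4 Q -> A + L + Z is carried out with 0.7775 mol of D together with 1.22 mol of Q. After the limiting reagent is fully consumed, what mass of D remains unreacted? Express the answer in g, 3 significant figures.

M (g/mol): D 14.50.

n(D) = 0.7775 mol
n(Q) = 1.220 mol
n/ν → D: 0.3888, Q: 0.3050; Q is limiting.
D consumed = (2/4) × 1.220 = 0.6100 mol
D remaining = 0.7775 − 0.6100 = 0.1675 mol
mass = 0.1675 × 14.50 = 2.429 g

2.43 g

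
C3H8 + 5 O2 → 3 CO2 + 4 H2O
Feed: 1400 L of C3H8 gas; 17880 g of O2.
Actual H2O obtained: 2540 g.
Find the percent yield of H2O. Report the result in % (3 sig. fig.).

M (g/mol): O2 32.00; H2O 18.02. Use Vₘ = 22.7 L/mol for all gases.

n(C3H8) = 1400 / 22.7 = 61.67 mol
n(O2) = 17880 / 32.00 = 558.8 mol
n/ν → C3H8: 61.67, O2: 111.8; C3H8 is limiting.
theoretical n(H2O) = (4/1) × 61.67 = 246.7 mol → 4446 g
% yield = 2540 / 4446 × 100 = 57.13 %

57.1 %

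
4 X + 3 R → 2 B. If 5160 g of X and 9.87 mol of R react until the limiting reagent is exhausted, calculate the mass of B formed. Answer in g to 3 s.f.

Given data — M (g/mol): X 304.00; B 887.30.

5840 g

n(X) = 5160 / 304.00 = 16.97 mol
n(R) = 9.870 mol
n/ν → X: 4.243, R: 3.290; R is limiting.
n(B) = (2/3) × 9.870 = 6.580 mol
mass = 6.580 × 887.30 = 5838 g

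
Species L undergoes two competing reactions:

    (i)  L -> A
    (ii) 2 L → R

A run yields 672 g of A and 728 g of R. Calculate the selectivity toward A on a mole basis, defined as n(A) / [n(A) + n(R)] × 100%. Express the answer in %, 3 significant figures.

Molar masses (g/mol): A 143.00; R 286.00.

n(A) = 672 / 143.00 = 4.699 mol
n(R) = 728 / 286.00 = 2.545 mol
selectivity = 4.699/(4.699+2.545) × 100 = 64.87 %

64.9 %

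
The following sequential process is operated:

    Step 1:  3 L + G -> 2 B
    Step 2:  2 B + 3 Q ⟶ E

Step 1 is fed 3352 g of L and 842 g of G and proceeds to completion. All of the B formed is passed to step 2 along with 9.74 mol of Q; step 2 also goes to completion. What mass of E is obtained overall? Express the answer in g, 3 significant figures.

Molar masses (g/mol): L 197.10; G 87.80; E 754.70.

Step 1:
n(L) = 3352 / 197.10 = 17.01 mol
n(G) = 842.0 / 87.80 = 9.590 mol
n/ν for L = 17.01/3 = 5.670
n/ν for G = 9.590/1 = 9.590
Smallest n/ν is L → limiting reagent.
n(B) produced = (2/3) × 17.01 = 11.34 mol
Step 2:
n(B) available = 11.34 mol
n(Q) = 9.740 mol
n/ν for B = 11.34/2 = 5.670
n/ν for Q = 9.740/3 = 3.247
Smallest n/ν is Q → limiting reagent.
n(E) = (1/3) × 9.740 = 3.247 mol
mass = 3.247 × 754.70 = 2451 g

2450 g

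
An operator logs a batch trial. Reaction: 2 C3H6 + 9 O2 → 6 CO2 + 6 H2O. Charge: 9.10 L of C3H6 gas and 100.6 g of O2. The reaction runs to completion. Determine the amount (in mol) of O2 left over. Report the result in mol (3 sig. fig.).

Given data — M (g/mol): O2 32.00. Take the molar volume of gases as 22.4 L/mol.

n(C3H6) = 9.100 / 22.4 = 0.4063 mol
n(O2) = 100.6 / 32.00 = 3.144 mol
n/ν for C3H6 = 0.4063/2 = 0.2032
n/ν for O2 = 3.144/9 = 0.3493
Smallest n/ν is C3H6 → limiting reagent.
O2 consumed = (9/2) × 0.4063 = 1.828 mol
O2 remaining = 3.144 − 1.828 = 1.316 mol

1.32 mol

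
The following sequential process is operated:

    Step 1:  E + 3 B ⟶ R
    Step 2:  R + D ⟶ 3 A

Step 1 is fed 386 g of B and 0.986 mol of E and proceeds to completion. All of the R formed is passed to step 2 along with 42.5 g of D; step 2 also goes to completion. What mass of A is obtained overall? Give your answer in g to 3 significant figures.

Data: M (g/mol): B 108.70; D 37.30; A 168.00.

497 g

Step 1:
n(B) = 386.0 / 108.70 = 3.551 mol
n(E) = 0.9860 mol
n/ν → B: 1.184, E: 0.9860; E is limiting.
n(R) produced = (1/1) × 0.9860 = 0.9860 mol
Step 2:
n(R) available = 0.9860 mol
n(D) = 42.50 / 37.30 = 1.139 mol
n/ν → R: 0.9860, D: 1.139; R is limiting.
n(A) = (3/1) × 0.9860 = 2.958 mol
mass = 2.958 × 168.00 = 496.9 g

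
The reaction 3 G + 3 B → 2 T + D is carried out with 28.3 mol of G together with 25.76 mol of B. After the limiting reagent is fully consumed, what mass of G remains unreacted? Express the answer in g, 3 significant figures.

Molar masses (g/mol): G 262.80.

668 g

n(G) = 28.30 mol
n(B) = 25.76 mol
n/ν → G: 9.433, B: 8.587; B is limiting.
G consumed = (3/3) × 25.76 = 25.76 mol
G remaining = 28.30 − 25.76 = 2.540 mol
mass = 2.540 × 262.80 = 667.5 g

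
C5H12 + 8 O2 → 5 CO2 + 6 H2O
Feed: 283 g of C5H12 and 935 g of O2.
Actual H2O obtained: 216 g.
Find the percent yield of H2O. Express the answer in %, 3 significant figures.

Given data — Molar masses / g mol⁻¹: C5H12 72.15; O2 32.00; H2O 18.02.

n(C5H12) = 283.0 / 72.15 = 3.922 mol
n(O2) = 935.0 / 32.00 = 29.22 mol
n/ν for C5H12 = 3.922/1 = 3.922
n/ν for O2 = 29.22/8 = 3.653
Smallest n/ν is O2 → limiting reagent.
theoretical n(H2O) = (6/8) × 29.22 = 21.92 mol → 395.0 g
% yield = 216 / 395.0 × 100 = 54.68 %

54.7 %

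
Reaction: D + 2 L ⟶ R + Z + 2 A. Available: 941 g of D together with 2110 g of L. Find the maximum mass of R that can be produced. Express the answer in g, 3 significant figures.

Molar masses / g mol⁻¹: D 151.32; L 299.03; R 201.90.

712 g

n(D) = 941.0 / 151.32 = 6.219 mol
n(L) = 2110 / 299.03 = 7.056 mol
n/ν for D = 6.219/1 = 6.219
n/ν for L = 7.056/2 = 3.528
Smallest n/ν is L → limiting reagent.
n(R) = (1/2) × 7.056 = 3.528 mol
mass = 3.528 × 201.90 = 712.3 g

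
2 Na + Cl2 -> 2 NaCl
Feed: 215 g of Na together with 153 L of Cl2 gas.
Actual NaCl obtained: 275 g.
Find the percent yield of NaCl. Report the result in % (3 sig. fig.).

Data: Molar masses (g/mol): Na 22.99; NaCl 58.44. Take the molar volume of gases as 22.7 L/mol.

n(Na) = 215.0 / 22.99 = 9.352 mol
n(Cl2) = 153.0 / 22.7 = 6.740 mol
n/ν for Na = 9.352/2 = 4.676
n/ν for Cl2 = 6.740/1 = 6.740
Smallest n/ν is Na → limiting reagent.
theoretical n(NaCl) = (2/2) × 9.352 = 9.352 mol → 546.5 g
% yield = 275 / 546.5 × 100 = 50.32 %

50.3 %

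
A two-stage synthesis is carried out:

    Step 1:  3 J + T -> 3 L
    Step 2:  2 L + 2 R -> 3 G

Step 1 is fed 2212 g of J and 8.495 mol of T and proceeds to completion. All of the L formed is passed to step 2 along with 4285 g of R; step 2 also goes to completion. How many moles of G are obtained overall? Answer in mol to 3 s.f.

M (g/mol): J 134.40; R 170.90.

24.7 mol

Step 1:
n(J) = 2212 / 134.40 = 16.46 mol
n(T) = 8.495 mol
n/ν for J = 16.46/3 = 5.487
n/ν for T = 8.495/1 = 8.495
Smallest n/ν is J → limiting reagent.
n(L) produced = (3/3) × 16.46 = 16.46 mol
Step 2:
n(L) available = 16.46 mol
n(R) = 4285 / 170.90 = 25.07 mol
n/ν for L = 16.46/2 = 8.230
n/ν for R = 25.07/2 = 12.54
Smallest n/ν is L → limiting reagent.
n(G) = (3/2) × 16.46 = 24.69 mol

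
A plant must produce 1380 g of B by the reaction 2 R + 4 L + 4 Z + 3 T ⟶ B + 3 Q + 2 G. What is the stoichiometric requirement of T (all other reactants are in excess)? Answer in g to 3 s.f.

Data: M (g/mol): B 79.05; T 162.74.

8520 g

n(B) = 1380 / 79.05 = 17.46 mol
n(T) = (3/1) × 17.46 = 52.38 mol
mass = 52.38 × 162.74 = 8524 g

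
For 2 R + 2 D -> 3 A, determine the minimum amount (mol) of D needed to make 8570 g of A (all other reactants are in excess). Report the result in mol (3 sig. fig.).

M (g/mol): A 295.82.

n(A) = 8570 / 295.82 = 28.97 mol
n(D) = (2/3) × 28.97 = 19.31 mol

19.3 mol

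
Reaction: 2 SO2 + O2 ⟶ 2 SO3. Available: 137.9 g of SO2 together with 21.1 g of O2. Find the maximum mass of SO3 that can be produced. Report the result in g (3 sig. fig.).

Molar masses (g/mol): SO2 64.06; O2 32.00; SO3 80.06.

106 g

n(SO2) = 137.9 / 64.06 = 2.153 mol
n(O2) = 21.10 / 32.00 = 0.6594 mol
n/ν → SO2: 1.077, O2: 0.6594; O2 is limiting.
n(SO3) = (2/1) × 0.6594 = 1.319 mol
mass = 1.319 × 80.06 = 105.6 g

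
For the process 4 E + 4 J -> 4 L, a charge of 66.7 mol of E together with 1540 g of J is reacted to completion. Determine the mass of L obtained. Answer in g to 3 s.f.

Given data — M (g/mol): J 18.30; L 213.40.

14200 g

n(E) = 66.70 mol
n(J) = 1540 / 18.30 = 84.15 mol
n/ν for E = 66.70/4 = 16.68
n/ν for J = 84.15/4 = 21.04
Smallest n/ν is E → limiting reagent.
n(L) = (4/4) × 66.70 = 66.70 mol
mass = 66.70 × 213.40 = 14230 g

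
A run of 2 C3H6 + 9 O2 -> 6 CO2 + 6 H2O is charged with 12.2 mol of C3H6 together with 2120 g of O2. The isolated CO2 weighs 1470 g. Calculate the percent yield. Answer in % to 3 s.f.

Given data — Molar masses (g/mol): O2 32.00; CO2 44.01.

91.3 %

n(C3H6) = 12.20 mol
n(O2) = 2120 / 32.00 = 66.25 mol
n/ν → C3H6: 6.100, O2: 7.361; C3H6 is limiting.
theoretical n(CO2) = (6/2) × 12.20 = 36.60 mol → 1611 g
% yield = 1470 / 1611 × 100 = 91.25 %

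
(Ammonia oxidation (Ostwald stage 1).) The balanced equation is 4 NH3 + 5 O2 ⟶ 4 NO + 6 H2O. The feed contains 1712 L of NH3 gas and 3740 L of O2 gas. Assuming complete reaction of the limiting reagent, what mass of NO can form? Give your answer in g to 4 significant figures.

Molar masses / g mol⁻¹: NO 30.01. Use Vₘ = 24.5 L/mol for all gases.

2097 g

n(NH3) = 1712 / 24.5 = 69.88 mol
n(O2) = 3740 / 24.5 = 152.7 mol
n/ν for NH3 = 69.88/4 = 17.47
n/ν for O2 = 152.7/5 = 30.54
Smallest n/ν is NH3 → limiting reagent.
n(NO) = (4/4) × 69.88 = 69.88 mol
mass = 69.88 × 30.01 = 2097 g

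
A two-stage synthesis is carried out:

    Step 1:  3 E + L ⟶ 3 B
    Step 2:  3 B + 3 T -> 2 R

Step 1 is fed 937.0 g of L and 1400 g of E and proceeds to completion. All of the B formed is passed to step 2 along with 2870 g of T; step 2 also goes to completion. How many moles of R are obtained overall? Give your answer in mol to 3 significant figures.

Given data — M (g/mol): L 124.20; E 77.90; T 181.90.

Step 1:
n(L) = 937.0 / 124.20 = 7.544 mol
n(E) = 1400 / 77.90 = 17.97 mol
n/ν → L: 7.544, E: 5.990; E is limiting.
n(B) produced = (3/3) × 17.97 = 17.97 mol
Step 2:
n(B) available = 17.97 mol
n(T) = 2870 / 181.90 = 15.78 mol
n/ν → B: 5.990, T: 5.260; T is limiting.
n(R) = (2/3) × 15.78 = 10.52 mol

10.5 mol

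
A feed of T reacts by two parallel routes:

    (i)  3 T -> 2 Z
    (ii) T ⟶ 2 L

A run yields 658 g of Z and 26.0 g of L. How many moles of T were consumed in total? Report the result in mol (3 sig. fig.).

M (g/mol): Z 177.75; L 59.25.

5.77 mol

n(Z) = 658 / 177.75 = 3.702 mol
n(L) = 26.0 / 59.25 = 0.4388 mol
n(T) via (i) = (3/2)×3.702 = 5.553 mol
n(T) via (ii) = (1/2)×0.4388 = 0.2194 mol
total n(T) = 5.553 + 0.2194 = 5.772 mol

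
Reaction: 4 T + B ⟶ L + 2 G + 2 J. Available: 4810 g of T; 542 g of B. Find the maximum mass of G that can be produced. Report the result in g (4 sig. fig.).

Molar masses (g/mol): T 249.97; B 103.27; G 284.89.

2741 g

n(T) = 4810 / 249.97 = 19.24 mol
n(B) = 542.0 / 103.27 = 5.248 mol
n/ν → T: 4.810, B: 5.248; T is limiting.
n(G) = (2/4) × 19.24 = 9.620 mol
mass = 9.620 × 284.89 = 2741 g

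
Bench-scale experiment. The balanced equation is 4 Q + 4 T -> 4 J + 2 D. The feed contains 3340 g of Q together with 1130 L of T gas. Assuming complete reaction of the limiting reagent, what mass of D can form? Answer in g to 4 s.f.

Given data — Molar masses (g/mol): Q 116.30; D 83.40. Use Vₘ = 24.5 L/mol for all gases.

n(Q) = 3340 / 116.30 = 28.72 mol
n(T) = 1130 / 24.5 = 46.12 mol
n/ν → Q: 7.180, T: 11.53; Q is limiting.
n(D) = (2/4) × 28.72 = 14.36 mol
mass = 14.36 × 83.40 = 1198 g

1198 g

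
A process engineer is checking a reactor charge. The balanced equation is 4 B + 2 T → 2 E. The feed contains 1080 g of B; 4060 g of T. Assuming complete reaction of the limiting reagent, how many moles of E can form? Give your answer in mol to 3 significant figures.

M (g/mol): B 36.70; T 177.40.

n(B) = 1080 / 36.70 = 29.43 mol
n(T) = 4060 / 177.40 = 22.89 mol
n/ν for B = 29.43/4 = 7.358
n/ν for T = 22.89/2 = 11.45
Smallest n/ν is B → limiting reagent.
n(E) = (2/4) × 29.43 = 14.72 mol

14.7 mol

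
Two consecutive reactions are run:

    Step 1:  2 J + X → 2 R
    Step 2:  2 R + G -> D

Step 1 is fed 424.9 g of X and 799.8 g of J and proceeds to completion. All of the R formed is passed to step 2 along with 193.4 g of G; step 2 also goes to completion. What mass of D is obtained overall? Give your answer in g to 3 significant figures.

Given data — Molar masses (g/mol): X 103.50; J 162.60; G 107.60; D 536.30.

964 g

Step 1:
n(X) = 424.9 / 103.50 = 4.105 mol
n(J) = 799.8 / 162.60 = 4.919 mol
n/ν for X = 4.105/1 = 4.105
n/ν for J = 4.919/2 = 2.460
Smallest n/ν is J → limiting reagent.
n(R) produced = (2/2) × 4.919 = 4.919 mol
Step 2:
n(R) available = 4.919 mol
n(G) = 193.4 / 107.60 = 1.797 mol
n/ν for R = 4.919/2 = 2.460
n/ν for G = 1.797/1 = 1.797
Smallest n/ν is G → limiting reagent.
n(D) = (1/1) × 1.797 = 1.797 mol
mass = 1.797 × 536.30 = 963.7 g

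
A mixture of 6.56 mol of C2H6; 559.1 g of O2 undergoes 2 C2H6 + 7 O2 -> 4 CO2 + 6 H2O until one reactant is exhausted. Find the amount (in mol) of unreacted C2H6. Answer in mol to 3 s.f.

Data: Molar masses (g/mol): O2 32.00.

1.57 mol

n(C2H6) = 6.560 mol
n(O2) = 559.1 / 32.00 = 17.47 mol
n/ν → C2H6: 3.280, O2: 2.496; O2 is limiting.
C2H6 consumed = (2/7) × 17.47 = 4.991 mol
C2H6 remaining = 6.560 − 4.991 = 1.569 mol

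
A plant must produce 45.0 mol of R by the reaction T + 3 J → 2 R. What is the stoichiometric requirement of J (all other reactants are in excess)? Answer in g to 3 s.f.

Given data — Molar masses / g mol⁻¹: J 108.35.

n(R) = 45.00 mol
n(J) = (3/2) × 45.00 = 67.50 mol
mass = 67.50 × 108.35 = 7314 g

7310 g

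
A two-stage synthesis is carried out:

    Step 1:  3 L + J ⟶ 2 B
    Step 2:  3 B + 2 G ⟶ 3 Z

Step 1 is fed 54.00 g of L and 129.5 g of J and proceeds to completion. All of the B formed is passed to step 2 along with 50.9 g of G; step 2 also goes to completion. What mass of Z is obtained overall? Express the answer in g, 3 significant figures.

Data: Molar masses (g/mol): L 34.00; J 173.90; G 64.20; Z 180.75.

191 g

Step 1:
n(L) = 54.00 / 34.00 = 1.588 mol
n(J) = 129.5 / 173.90 = 0.7447 mol
n/ν for L = 1.588/3 = 0.5293
n/ν for J = 0.7447/1 = 0.7447
Smallest n/ν is L → limiting reagent.
n(B) produced = (2/3) × 1.588 = 1.059 mol
Step 2:
n(B) available = 1.059 mol
n(G) = 50.90 / 64.20 = 0.7928 mol
n/ν for B = 1.059/3 = 0.3530
n/ν for G = 0.7928/2 = 0.3964
Smallest n/ν is B → limiting reagent.
n(Z) = (3/3) × 1.059 = 1.059 mol
mass = 1.059 × 180.75 = 191.4 g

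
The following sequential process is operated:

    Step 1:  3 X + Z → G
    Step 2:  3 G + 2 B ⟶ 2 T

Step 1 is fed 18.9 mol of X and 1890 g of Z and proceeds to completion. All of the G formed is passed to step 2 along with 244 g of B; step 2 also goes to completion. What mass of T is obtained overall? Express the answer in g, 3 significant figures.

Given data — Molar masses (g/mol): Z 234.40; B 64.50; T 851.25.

Step 1:
n(X) = 18.90 mol
n(Z) = 1890 / 234.40 = 8.063 mol
n/ν for X = 18.90/3 = 6.300
n/ν for Z = 8.063/1 = 8.063
Smallest n/ν is X → limiting reagent.
n(G) produced = (1/3) × 18.90 = 6.300 mol
Step 2:
n(G) available = 6.300 mol
n(B) = 244.0 / 64.50 = 3.783 mol
n/ν for G = 6.300/3 = 2.100
n/ν for B = 3.783/2 = 1.892
Smallest n/ν is B → limiting reagent.
n(T) = (2/2) × 3.783 = 3.783 mol
mass = 3.783 × 851.25 = 3220 g

3220 g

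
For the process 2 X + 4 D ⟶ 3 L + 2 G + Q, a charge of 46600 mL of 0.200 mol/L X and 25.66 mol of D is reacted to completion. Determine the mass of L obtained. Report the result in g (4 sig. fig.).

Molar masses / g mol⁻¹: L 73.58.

1029 g

n(X) = 0.200 × 46600/1000 = 9.320 mol
n(D) = 25.66 mol
n/ν for X = 9.320/2 = 4.660
n/ν for D = 25.66/4 = 6.415
Smallest n/ν is X → limiting reagent.
n(L) = (3/2) × 9.320 = 13.98 mol
mass = 13.98 × 73.58 = 1029 g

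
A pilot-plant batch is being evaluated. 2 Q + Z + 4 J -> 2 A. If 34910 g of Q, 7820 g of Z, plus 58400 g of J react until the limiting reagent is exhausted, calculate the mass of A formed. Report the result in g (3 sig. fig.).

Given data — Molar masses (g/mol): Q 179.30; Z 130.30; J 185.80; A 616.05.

n(Q) = 34910 / 179.30 = 194.7 mol
n(Z) = 7820 / 130.30 = 60.02 mol
n(J) = 58400 / 185.80 = 314.3 mol
n/ν → Q: 97.35, Z: 60.02, J: 78.58; Z is limiting.
n(A) = (2/1) × 60.02 = 120.0 mol
mass = 120.0 × 616.05 = 73930 g

73900 g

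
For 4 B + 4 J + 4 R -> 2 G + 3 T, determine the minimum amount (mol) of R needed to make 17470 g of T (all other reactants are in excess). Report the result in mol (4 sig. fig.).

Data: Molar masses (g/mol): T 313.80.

n(T) = 17470 / 313.80 = 55.67 mol
n(R) = (4/3) × 55.67 = 74.23 mol

74.23 mol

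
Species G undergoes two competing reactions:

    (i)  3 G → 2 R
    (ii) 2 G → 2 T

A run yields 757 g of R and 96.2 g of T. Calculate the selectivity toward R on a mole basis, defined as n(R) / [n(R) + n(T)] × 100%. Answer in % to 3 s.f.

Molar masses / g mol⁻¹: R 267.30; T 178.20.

n(R) = 757 / 267.30 = 2.832 mol
n(T) = 96.2 / 178.20 = 0.5398 mol
selectivity = 2.832/(2.832+0.5398) × 100 = 83.99 %

84.0 %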